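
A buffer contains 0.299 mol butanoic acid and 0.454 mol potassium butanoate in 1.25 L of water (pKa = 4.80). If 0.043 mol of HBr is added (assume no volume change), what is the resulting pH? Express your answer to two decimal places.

Added H+ converts CH3(CH2)2COO- to CH3(CH2)2COOH: CH3(CH2)2COOH → 0.342 mol, CH3(CH2)2COO- → 0.411 mol.
Henderson–Hasselbalch with mole ratio 0.411/0.342: pH = 4.80 + (+0.080)

pH = 4.88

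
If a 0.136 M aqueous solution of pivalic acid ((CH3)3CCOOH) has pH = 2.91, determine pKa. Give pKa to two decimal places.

pKa = 4.95

[H+] = 10^(-2.91) = 1.23 × 10^-3 M
At equilibrium [HA] = 0.136 − 1.23 × 10^-3 = 1.35 × 10^-1 M
Ka = [H+][A-]/[HA] = (1.23 × 10^-3)² / 1.35 × 10^-1 = 1.12 × 10^-5
pKa = -log(1.12 × 10^-5) = 4.95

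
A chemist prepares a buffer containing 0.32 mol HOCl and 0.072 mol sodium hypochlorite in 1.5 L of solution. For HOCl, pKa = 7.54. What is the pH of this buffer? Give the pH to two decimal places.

Henderson–Hasselbalch: pH = pKa + log([OCl-]/[HOCl]) = 7.54 + log(0.072/0.32)
pH = 7.54 + (-0.648) = 6.89

pH = 6.89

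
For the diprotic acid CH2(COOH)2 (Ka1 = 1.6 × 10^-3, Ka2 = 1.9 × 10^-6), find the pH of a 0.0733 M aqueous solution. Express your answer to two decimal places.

pH = 2.00

Since Ka1 ≫ Ka2, the first ionization dominates [H+].
Ka1 = x²/(0.0733 − x) = 1.6 × 10^-3
Solving the quadratic: x = (−Ka1 + √(Ka1² + 4·Ka1·C₀))/2 = 1.01 × 10^-2 M
pH = −log(1.01 × 10^-2) = 2.00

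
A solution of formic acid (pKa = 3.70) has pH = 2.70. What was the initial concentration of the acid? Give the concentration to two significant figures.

C₀ = 2.2 × 10^-2 M

[H+] = 10^(-2.70) = 2.00 × 10^-3 M = x
Ka = 10^(−3.70) = 2.00 × 10^-4
Ka = x²/(C₀ − x) ⇒ C₀ = x + x²/Ka
C₀ = 2.00 × 10^-3 + (2.00 × 10^-3)²/(2.00 × 10^-4) = 2.20 × 10^-2 M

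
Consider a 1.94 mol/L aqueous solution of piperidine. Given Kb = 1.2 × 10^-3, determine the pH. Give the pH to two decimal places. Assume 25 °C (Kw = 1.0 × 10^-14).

pH = 12.68

C5H10NH + H2O ⇌ C5H10NH2+ + OH-
From the ICE table, Kb = [OH-]²/(1.94 − [OH-]) = 1.2 × 10^-3.
Since Kb ≪ C₀, [OH-] ≈ √(Kb·C₀) = 4.82 × 10^-2 M.
pOH = 1.32, so pH = 14.00 − pOH = 12.68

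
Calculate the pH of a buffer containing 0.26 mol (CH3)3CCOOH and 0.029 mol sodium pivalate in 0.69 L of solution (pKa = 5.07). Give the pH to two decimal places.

Henderson–Hasselbalch: pH = pKa + log([(CH3)3CCOO-]/[(CH3)3CCOOH]) = 5.07 + log(0.029/0.26)
pH = 5.07 + (-0.953) = 4.12

pH = 4.12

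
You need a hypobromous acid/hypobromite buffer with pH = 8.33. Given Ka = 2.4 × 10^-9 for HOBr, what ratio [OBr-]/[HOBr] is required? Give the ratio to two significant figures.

pKa = -log(2.4 × 10^-9) = 8.620
pH = pKa + log(r) ⇒ log(r) = 8.33 − 8.620 = -0.290
r = [OBr-]/[HOBr] = 10^(-0.290) = 0.513

ratio = 0.51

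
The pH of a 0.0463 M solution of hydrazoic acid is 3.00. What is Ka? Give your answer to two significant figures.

Ka = 2.2 × 10^-5

[H+] = 10^(-3.00) = 1.00 × 10^-3 M
At equilibrium [HA] = 0.0463 − 1.00 × 10^-3 = 4.53 × 10^-2 M
Ka = [H+][A-]/[HA] = (1.00 × 10^-3)² / 4.53 × 10^-2 = 2.2 × 10^-5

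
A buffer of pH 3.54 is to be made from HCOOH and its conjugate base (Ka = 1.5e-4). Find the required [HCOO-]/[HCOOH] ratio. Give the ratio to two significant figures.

pKa = -log(1.5 × 10^-4) = 3.824
pH = pKa + log(r) ⇒ log(r) = 3.54 − 3.824 = -0.284
r = [HCOO-]/[HCOOH] = 10^(-0.284) = 0.52

ratio = 0.52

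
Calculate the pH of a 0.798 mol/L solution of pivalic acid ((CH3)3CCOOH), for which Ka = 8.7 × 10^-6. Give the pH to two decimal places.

pH = 2.58

(CH3)3CCOOH ⇌ (CH3)3CCOO- + H+
Ka = x²/(0.798 − x) = 8.7 × 10^-6
Neglecting x in the denominator: x = √(8.7 × 10^-6 × 0.798) = 2.63 × 10^-3 M
(x/C₀ = 0.33% < 5%, so the approximation holds.)
pH = −log(2.63 × 10^-3) = 2.58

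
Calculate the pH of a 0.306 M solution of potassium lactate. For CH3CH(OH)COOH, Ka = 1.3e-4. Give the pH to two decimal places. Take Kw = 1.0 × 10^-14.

CH3CH(OH)COO- is the conjugate base of the weak acid CH3CH(OH)COOH.
Kb = Kw/Ka = 1.0×10^-14 / 1.3 × 10^-4 = 7.69 × 10^-11
Kb = x²/(0.306 − x) = 7.69 × 10^-11
Since Kb ≪ C₀, x ≈ √(Kb·C₀) = 4.85 × 10^-6 M.
pOH = 5.31, so pH = 14.00 − pOH = 8.69

pH = 8.69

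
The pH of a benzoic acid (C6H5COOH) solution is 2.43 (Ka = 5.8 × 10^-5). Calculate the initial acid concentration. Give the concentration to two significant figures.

[H+] = 10^(-2.43) = 3.72 × 10^-3 M = x
Ka = x²/(C₀ − x) ⇒ C₀ = x + x²/Ka
C₀ = 3.72 × 10^-3 + (3.72 × 10^-3)²/(5.8 × 10^-5) = 2.42 × 10^-1 M

C₀ = 2.4 × 10^-1 M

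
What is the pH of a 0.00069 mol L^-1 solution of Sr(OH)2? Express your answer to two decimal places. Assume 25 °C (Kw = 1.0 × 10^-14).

pH = 11.14

Sr(OH)2 is a strong base (each formula unit releases 2 OH-); [OH-] = 0.00138 M.
pOH = -log(0.00138) = 2.86
pH = 14.00 - 2.86 = 11.14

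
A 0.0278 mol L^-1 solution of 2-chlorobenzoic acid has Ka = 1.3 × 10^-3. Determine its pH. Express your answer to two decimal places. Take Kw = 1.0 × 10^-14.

pH = 2.27

ClC6H4COOH ⇌ ClC6H4COO- + H+
Let x = [H+] at equilibrium. Ka = x²/(0.0278 − x).
Here C₀/Ka ≈ 21.4, so the small-x approximation fails. Use the quadratic:
x = [−0.0013 + √(0.0013² + 0.000145)]/2 = 5.40 × 10^-3 M
pH = −log[H+] = −log(5.40 × 10^-3) = 2.27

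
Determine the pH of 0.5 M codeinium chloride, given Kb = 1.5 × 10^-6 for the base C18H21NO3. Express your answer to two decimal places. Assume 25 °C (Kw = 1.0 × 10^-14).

pH = 4.24

C18H22NO3+ is the conjugate acid of the weak base C18H21NO3.
Ka = Kw/Kb = 1.0×10^-14 / 1.5 × 10^-6 = 6.67 × 10^-9
Ka = x²/(0.5 − x) = 6.67 × 10^-9
Assume x ≪ 0.5: x ≈ √(6.67 × 10^-9 × 0.5) = 5.77 × 10^-5 M
(x/C₀ = 0.012% < 5%, so the approximation holds.)
pH = −log[H+] = −log(5.77 × 10^-5) = 4.24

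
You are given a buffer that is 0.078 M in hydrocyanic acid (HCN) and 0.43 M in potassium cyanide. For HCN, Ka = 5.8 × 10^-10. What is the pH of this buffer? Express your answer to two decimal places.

pH = 9.98

pKa = −log(5.8 × 10^-10) = 9.237
pH = pKa + log([A⁻]/[HA]) = 9.237 + log(0.43/0.078)
pH = 9.237 + (+0.741) = 9.98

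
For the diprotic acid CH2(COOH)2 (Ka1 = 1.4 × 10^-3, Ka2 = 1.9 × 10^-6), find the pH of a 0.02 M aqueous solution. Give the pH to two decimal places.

pH = 2.33

Ka1 ≫ Ka2, so treat the first dissociation as the only significant source of H+.
Ka1 = x²/(0.02 − x) = 1.4 × 10^-3
Solving the quadratic: x = (−Ka1 + √(Ka1² + 4·Ka1·C₀))/2 = 4.64 × 10^-3 M
pH = −log(4.64 × 10^-3) = 2.33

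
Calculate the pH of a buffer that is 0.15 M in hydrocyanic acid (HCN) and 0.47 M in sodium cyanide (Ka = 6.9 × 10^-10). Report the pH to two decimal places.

pKa = −log(6.9 × 10^-10) = 9.161
Henderson–Hasselbalch: pH = pKa + log([CN-]/[HCN]) = 9.161 + log(0.47/0.15)
pH = 9.161 + (+0.496) = 9.66

pH = 9.66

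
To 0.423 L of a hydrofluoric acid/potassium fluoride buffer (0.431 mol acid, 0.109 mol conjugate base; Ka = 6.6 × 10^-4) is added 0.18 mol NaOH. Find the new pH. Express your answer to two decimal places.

pH = 3.24

After neutralization: n(HF) = 0.251 mol, n(F-) = 0.289 mol.
pKa = −log(6.6 × 10^-4) = 3.180
Henderson–Hasselbalch with mole ratio 0.289/0.251: pH = 3.180 + (+0.061)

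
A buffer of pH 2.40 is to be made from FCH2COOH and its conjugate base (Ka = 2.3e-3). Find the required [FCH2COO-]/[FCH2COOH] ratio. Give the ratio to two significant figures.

ratio = 0.58

pKa = -log(2.3 × 10^-3) = 2.638
pH = pKa + log(r) ⇒ log(r) = 2.40 − 2.638 = -0.238
r = [FCH2COO-]/[FCH2COOH] = 10^(-0.238) = 0.578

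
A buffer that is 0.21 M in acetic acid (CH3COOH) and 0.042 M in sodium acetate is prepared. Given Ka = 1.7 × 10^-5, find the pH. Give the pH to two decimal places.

pKa = −log(1.7 × 10^-5) = 4.770
pH = pKa + log([A⁻]/[HA]) = 4.770 + log(0.042/0.21)
pH = 4.770 + (-0.699) = 4.07

pH = 4.07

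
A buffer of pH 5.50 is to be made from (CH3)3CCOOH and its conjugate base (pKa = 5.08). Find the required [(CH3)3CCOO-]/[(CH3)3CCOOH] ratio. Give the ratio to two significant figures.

pH = pKa + log(r) ⇒ log(r) = 5.50 − 5.08 = +0.42
r = [(CH3)3CCOO-]/[(CH3)3CCOOH] = 10^(+0.42) = 2.63

ratio = 2.6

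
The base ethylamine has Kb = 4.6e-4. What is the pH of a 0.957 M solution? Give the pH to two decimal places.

pH = 12.32

C2H5NH2 + H2O ⇌ C2H5NH3+ + OH-
Let x = [OH-] at equilibrium. Kb = x²/(0.957 − x).
Since Kb ≪ C₀, x ≈ √(Kb·C₀) = 2.10 × 10^-2 M.
(x/C₀ = 2.2% < 5%, so the approximation holds.)
pOH = 1.68, so pH = 14.00 − pOH = 12.32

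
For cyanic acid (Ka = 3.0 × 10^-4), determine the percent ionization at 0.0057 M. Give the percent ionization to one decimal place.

20.5%

HOCN ⇌ OCN- + H+; let x = [H+] at equilibrium.
Solve x² + 0.0003x − 1.71e-06 = 0 → x = 1.17 × 10^-3 M
% ionization = x/C₀ × 100% = 1.17 × 10^-3/0.0057 × 100% = 20.5%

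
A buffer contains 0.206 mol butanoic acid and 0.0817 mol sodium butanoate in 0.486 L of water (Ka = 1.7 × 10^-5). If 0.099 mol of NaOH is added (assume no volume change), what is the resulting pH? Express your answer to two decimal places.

pH = 5.00

OH- converts CH3(CH2)2COOH to CH3(CH2)2COO-: CH3(CH2)2COOH → 0.107 mol, CH3(CH2)2COO- → 0.181 mol.
pKa = −log(1.7 × 10^-5) = 4.770
Henderson–Hasselbalch with mole ratio 0.181/0.107: pH = 4.770 + (+0.228)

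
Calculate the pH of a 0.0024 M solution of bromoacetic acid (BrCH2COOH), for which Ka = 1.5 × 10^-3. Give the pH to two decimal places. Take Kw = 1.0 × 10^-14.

pH = 2.89

BrCH2COOH ⇌ BrCH2COO- + H+
From the ICE table, Ka = [H+]²/(0.0024 − [H+]) = 1.5 × 10^-3.
Here C₀/Ka ≈ 1.6, so the small-[H+] approximation fails. Use the quadratic:
[H+] = (−Ka + √(Ka² + 4·Ka·C₀))/2 = 1.29 × 10^-3 M
pH = −log(1.29 × 10^-3) = 2.89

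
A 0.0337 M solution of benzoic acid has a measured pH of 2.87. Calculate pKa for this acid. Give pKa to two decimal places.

[H+] = 10^(-2.87) = 1.35 × 10^-3 M
At equilibrium [HA] = 0.0337 − 1.35 × 10^-3 = 3.24 × 10^-2 M
Ka = [H+][A-]/[HA] = (1.35 × 10^-3)² / 3.24 × 10^-2 = 5.62 × 10^-5
pKa = -log(5.62 × 10^-5) = 4.25

pKa = 4.25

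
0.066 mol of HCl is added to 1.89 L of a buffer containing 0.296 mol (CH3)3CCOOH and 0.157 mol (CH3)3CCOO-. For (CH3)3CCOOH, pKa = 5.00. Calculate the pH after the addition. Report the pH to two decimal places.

pH = 4.40

Added H+ converts (CH3)3CCOO- to (CH3)3CCOOH: (CH3)3CCOOH → 0.362 mol, (CH3)3CCOO- → 0.091 mol.
pH = pKa + log([A⁻]/[HA]) = 5.00 + log(0.091/0.362) = 5.00 -0.600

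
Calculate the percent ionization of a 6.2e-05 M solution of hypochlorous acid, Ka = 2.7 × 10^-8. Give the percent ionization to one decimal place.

2.1%

HOCl ⇌ OCl- + H+; let x = [H+] at equilibrium.
x ≈ √(Ka·C₀) = √(2.7 × 10^-8 × 6.2e-05) = 1.29 × 10^-6 M
Fraction ionized = 1.29 × 10^-6 / 6.2e-05 = 0.0208 → 2.1%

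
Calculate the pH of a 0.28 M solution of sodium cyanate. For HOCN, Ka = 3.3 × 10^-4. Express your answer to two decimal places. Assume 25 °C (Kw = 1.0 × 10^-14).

pH = 8.46

OCN- is the conjugate base of the weak acid HOCN.
Kb = Kw/Ka = 1.0×10^-14 / 3.3 × 10^-4 = 3.03 × 10^-11
Let x = [OH-] at equilibrium. Kb = x²/(0.28 − x).
Assume x ≪ 0.28: x ≈ √(3.03 × 10^-11 × 0.28) = 2.91 × 10^-6 M
pOH = −log(2.91 × 10^-6) = 5.54; pH = 14.00 − 5.54 = 8.46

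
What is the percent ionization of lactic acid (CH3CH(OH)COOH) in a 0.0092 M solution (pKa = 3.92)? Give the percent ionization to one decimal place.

CH3CH(OH)COOH ⇌ CH3CH(OH)COO- + H+; let x = [H+] at equilibrium.
Ka = 10^(−3.92) = 1.20 × 10^-4
Solve x² + 0.00012x − 1.1e-06 = 0 → x = 9.92 × 10^-4 M
Fraction ionized = 9.92 × 10^-4 / 0.0092 = 0.1078 → 10.8%

10.8%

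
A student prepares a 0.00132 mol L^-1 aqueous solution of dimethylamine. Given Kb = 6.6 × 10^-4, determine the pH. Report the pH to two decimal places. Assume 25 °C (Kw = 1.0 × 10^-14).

pH = 10.82

(CH3)2NH + H2O ⇌ (CH3)2NH2+ + OH-
Kb = x²/(0.00132 − x) = 6.6 × 10^-4
The 5% rule fails; solving x² + Kb·x − Kb·C₀ = 0 exactly:
x = [−0.00066 + √(0.00066² + 3.48e-06)]/2 = 6.60 × 10^-4 M
pOH = 3.18, so pH = 14.00 − pOH = 10.82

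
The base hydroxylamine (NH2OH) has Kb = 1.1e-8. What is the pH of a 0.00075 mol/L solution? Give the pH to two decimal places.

NH2OH + H2O ⇌ NH3OH+ + OH-
From the ICE table, Kb = [OH-]²/(0.00075 − [OH-]) = 1.1 × 10^-8.
Assume [OH-] ≪ 0.00075: [OH-] ≈ √(1.1 × 10^-8 × 0.00075) = 2.87 × 10^-6 M
Check: 0.38% ionized — well under 5%, approximation valid.
pOH = −log(2.87 × 10^-6) = 5.54; pH = 14.00 − 5.54 = 8.46

pH = 8.46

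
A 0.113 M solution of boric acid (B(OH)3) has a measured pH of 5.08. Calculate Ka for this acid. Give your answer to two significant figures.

Ka = 6.1 × 10^-10

[H+] = 10^(-5.08) = 8.32 × 10^-6 M
At equilibrium [HA] = 0.113 − 8.32 × 10^-6 = 1.13 × 10^-1 M
Ka = [H+][A-]/[HA] = (8.32 × 10^-6)² / 1.13 × 10^-1 = 6.1 × 10^-10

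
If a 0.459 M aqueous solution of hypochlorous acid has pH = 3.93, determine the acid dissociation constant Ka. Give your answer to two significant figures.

Ka = 3.0 × 10^-8

[H+] = 10^(-3.93) = 1.17 × 10^-4 M
At equilibrium [HA] = 0.459 − 1.17 × 10^-4 = 4.59 × 10^-1 M
Ka = [H+][A-]/[HA] = (1.17 × 10^-4)² / 4.59 × 10^-1 = 3.0 × 10^-8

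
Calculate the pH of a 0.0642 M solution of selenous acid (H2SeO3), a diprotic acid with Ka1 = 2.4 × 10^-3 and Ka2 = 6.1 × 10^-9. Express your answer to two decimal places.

Ka1 ≫ Ka2, so treat the first dissociation as the only significant source of H+.
Ka1 = x²/(0.0642 − x) = 2.4 × 10^-3
Solving the quadratic: x = (−Ka1 + √(Ka1² + 4·Ka1·C₀))/2 = 1.13 × 10^-2 M
pH = −log(1.13 × 10^-2) = 1.95

pH = 1.95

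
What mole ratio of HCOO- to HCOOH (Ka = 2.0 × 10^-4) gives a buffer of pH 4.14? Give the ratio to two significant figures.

ratio = 2.8

pKa = -log(2.0 × 10^-4) = 3.699
pH = pKa + log(r) ⇒ log(r) = 4.14 − 3.699 = +0.441
r = [HCOO-]/[HCOOH] = 10^(+0.441) = 2.76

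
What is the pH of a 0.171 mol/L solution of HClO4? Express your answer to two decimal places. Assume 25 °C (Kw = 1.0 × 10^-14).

HClO4 is a strong acid and dissociates completely, so [H+] = 0.171 M.
pH = -log(0.171) = 0.77

pH = 0.77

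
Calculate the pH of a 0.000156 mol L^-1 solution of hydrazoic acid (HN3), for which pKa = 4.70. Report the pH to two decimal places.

pH = 4.33

HN3 ⇌ N3- + H+
Ka = 10^(−4.70) = 2.00 × 10^-5
Let x = [H+] at equilibrium. Ka = x²/(0.000156 − x).
x is not negligible relative to C₀; solve x² + 2e-05·x − 3.12e-09 = 0.
x = [−2e-05 + √(2e-05² + 1.25e-08)]/2 = 4.67 × 10^-5 M
pH = −log(4.67 × 10^-5) = 4.33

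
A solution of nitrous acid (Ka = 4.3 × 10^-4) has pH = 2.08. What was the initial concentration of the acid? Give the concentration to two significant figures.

C₀ = 1.7 × 10^-1 M

[H+] = 10^(-2.08) = 8.32 × 10^-3 M = x
Ka = x²/(C₀ − x) ⇒ C₀ = x + x²/Ka
C₀ = 8.32 × 10^-3 + (8.32 × 10^-3)²/(4.3 × 10^-4) = 1.69 × 10^-1 M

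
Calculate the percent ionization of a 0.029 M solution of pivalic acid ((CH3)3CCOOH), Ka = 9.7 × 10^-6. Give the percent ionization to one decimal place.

1.8%

(CH3)3CCOOH ⇌ (CH3)3CCOO- + H+; let x = [H+] at equilibrium.
x ≈ √(Ka·C₀) = √(9.7 × 10^-6 × 0.029) = 5.30 × 10^-4 M
% ionization = x/C₀ × 100% = 5.30 × 10^-4/0.029 × 100% = 1.8%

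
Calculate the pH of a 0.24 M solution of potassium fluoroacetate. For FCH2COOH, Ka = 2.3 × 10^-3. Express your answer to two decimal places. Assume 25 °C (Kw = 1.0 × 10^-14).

FCH2COO- is the conjugate base of the weak acid FCH2COOH.
Kb = Kw/Ka = 1.0×10^-14 / 2.3 × 10^-3 = 4.35 × 10^-12
From the ICE table, Kb = x²/(0.24 − x) = 4.35 × 10^-12.
Neglecting x in the denominator: x = √(4.35 × 10^-12 × 0.24) = 1.02 × 10^-6 M
Check: 0.00043% ionized — well under 5%, approximation valid.
pOH = −log(1.02 × 10^-6) = 5.99; pH = 14.00 − 5.99 = 8.01

pH = 8.01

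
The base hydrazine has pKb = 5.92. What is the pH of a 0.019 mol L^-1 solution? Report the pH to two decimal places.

N2H4 + H2O ⇌ N2H5+ + OH-
Kb = 10^(−5.92) = 1.20 × 10^-6
Let x = [OH-] at equilibrium. Kb = x²/(0.019 − x).
Assume x ≪ 0.019: x ≈ √(1.20 × 10^-6 × 0.019) = 1.51 × 10^-4 M
Check: 0.79% ionized — well under 5%, approximation valid.
pOH = −log(1.51 × 10^-4) = 3.82; pH = 14.00 − 3.82 = 10.18

pH = 10.18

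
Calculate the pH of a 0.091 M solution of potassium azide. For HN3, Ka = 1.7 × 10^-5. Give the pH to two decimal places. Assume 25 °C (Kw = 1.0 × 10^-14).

pH = 8.86

N3- is the conjugate base of the weak acid HN3.
Kb = Kw/Ka = 1.0×10^-14 / 1.7 × 10^-5 = 5.88 × 10^-10
Kb = x²/(0.091 − x) = 5.88 × 10^-10
Neglecting x in the denominator: x = √(5.88 × 10^-10 × 0.091) = 7.31 × 10^-6 M
(x/C₀ = 0.008% < 5%, so the approximation holds.)
pOH = 5.14, so pH = 14.00 − pOH = 8.86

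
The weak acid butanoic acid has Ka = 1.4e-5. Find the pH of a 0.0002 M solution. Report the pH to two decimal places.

pH = 4.33

CH3(CH2)2COOH ⇌ CH3(CH2)2COO- + H+
Let x = [H+] at equilibrium. Ka = x²/(0.0002 − x).
Here C₀/Ka ≈ 14.3, so the small-x approximation fails. Use the quadratic:
x = (−Ka + √(Ka² + 4·Ka·C₀))/2 = 4.64 × 10^-5 M
pH = −log[H+] = −log(4.64 × 10^-5) = 4.33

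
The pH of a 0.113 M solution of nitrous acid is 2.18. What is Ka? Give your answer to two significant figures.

[H+] = 10^(-2.18) = 6.61 × 10^-3 M
At equilibrium [HA] = 0.113 − 6.61 × 10^-3 = 1.06 × 10^-1 M
Ka = [H+][A-]/[HA] = (6.61 × 10^-3)² / 1.06 × 10^-1 = 4.1 × 10^-4

Ka = 4.1 × 10^-4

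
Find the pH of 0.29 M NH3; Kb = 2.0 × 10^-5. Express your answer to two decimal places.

NH3 + H2O ⇌ NH4+ + OH-
From the ICE table, Kb = x²/(0.29 − x) = 2.0 × 10^-5.
Assume x ≪ 0.29: x ≈ √(2.0 × 10^-5 × 0.29) = 2.41 × 10^-3 M
(x/C₀ = 0.83% < 5%, so the approximation holds.)
pOH = −log(2.41 × 10^-3) = 2.62; pH = 14.00 − 2.62 = 11.38

pH = 11.38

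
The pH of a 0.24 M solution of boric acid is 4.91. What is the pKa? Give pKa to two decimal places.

pKa = 9.20

[H+] = 10^(-4.91) = 1.23 × 10^-5 M
At equilibrium [HA] = 0.24 − 1.23 × 10^-5 = 2.40 × 10^-1 M
Ka = [H+][A-]/[HA] = (1.23 × 10^-5)² / 2.40 × 10^-1 = 6.30 × 10^-10
pKa = -log(6.30 × 10^-10) = 9.20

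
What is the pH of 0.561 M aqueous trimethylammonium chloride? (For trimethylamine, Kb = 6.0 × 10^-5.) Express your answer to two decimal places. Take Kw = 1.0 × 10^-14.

(CH3)3NH+ is the conjugate acid of the weak base (CH3)3N.
Ka = Kw/Kb = 1.0×10^-14 / 6.0 × 10^-5 = 1.67 × 10^-10
From the ICE table, Ka = x²/(0.561 − x) = 1.67 × 10^-10.
Neglecting x in the denominator: x = √(1.67 × 10^-10 × 0.561) = 9.68 × 10^-6 M
(x/C₀ = 0.0017% < 5%, so the approximation holds.)
pH = −log[H+] = −log(9.68 × 10^-6) = 5.01

pH = 5.01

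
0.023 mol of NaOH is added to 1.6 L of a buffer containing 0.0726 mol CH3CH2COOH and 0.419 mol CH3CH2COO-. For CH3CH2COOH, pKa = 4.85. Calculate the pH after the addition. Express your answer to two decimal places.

pH = 5.80

OH- converts CH3CH2COOH to CH3CH2COO-: CH3CH2COOH → 0.0496 mol, CH3CH2COO- → 0.442 mol.
pH = pKa + log(n_CH3CH2COO-/n_CH3CH2COOH) = 4.85 + log(0.442/0.0496) = 4.85 + (+0.950)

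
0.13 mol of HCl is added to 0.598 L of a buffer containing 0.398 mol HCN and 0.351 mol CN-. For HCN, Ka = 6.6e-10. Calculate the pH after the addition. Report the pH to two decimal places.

pH = 8.80

After neutralization: n(HCN) = 0.528 mol, n(CN-) = 0.221 mol.
pKa = −log(6.6 × 10^-10) = 9.180
pH = pKa + log(n_CN-/n_HCN) = 9.180 + log(0.221/0.528) = 9.180 + (-0.378)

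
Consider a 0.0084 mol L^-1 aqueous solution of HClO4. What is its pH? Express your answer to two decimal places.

HClO4 is a strong acid and dissociates completely, so [H+] = 0.0084 M.
pH = -log(0.0084) = 2.08

pH = 2.08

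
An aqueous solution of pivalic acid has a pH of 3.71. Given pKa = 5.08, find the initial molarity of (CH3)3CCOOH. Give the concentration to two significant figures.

C₀ = 4.8 × 10^-3 M

[H+] = 10^(-3.71) = 1.95 × 10^-4 M = x
Ka = 10^(−5.08) = 8.32 × 10^-6
Ka = x²/(C₀ − x) ⇒ C₀ = x + x²/Ka
C₀ = 1.95 × 10^-4 + (1.95 × 10^-4)²/(8.32 × 10^-6) = 4.77 × 10^-3 M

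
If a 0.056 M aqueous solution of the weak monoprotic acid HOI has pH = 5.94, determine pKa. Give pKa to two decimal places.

pKa = 10.63

[H+] = 10^(-5.94) = 1.15 × 10^-6 M
At equilibrium [HA] = 0.056 − 1.15 × 10^-6 = 5.60 × 10^-2 M
Ka = [H+][A-]/[HA] = (1.15 × 10^-6)² / 5.60 × 10^-2 = 2.36 × 10^-11
pKa = -log(2.36 × 10^-11) = 10.63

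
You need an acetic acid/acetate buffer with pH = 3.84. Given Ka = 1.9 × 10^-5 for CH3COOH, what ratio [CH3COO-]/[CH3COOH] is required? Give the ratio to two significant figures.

ratio = 0.13

pKa = -log(1.9 × 10^-5) = 4.721
pH = pKa + log(r) ⇒ log(r) = 3.84 − 4.721 = -0.881
r = [CH3COO-]/[CH3COOH] = 10^(-0.881) = 0.132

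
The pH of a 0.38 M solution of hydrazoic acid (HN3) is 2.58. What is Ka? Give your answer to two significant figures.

Ka = 1.8 × 10^-5

[H+] = 10^(-2.58) = 2.63 × 10^-3 M
At equilibrium [HA] = 0.38 − 2.63 × 10^-3 = 3.77 × 10^-1 M
Ka = [H+][A-]/[HA] = (2.63 × 10^-3)² / 3.77 × 10^-1 = 1.8 × 10^-5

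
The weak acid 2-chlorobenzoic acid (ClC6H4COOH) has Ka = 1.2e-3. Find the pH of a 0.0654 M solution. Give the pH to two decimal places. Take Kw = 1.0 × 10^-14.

pH = 2.08

ClC6H4COOH ⇌ ClC6H4COO- + H+
From the ICE table, Ka = x²/(0.0654 − x) = 1.2 × 10^-3.
x is not negligible relative to C₀; solve x² + 0.0012·x − 7.85e-05 = 0.
x = (−Ka + √(Ka² + 4·Ka·C₀))/2 = 8.28 × 10^-3 M
pH = −log[H+] = −log(8.28 × 10^-3) = 2.08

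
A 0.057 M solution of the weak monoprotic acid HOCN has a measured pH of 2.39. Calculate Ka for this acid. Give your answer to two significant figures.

Ka = 3.1 × 10^-4

[H+] = 10^(-2.39) = 4.07 × 10^-3 M
At equilibrium [HA] = 0.057 − 4.07 × 10^-3 = 5.29 × 10^-2 M
Ka = [H+][A-]/[HA] = (4.07 × 10^-3)² / 5.29 × 10^-2 = 3.1 × 10^-4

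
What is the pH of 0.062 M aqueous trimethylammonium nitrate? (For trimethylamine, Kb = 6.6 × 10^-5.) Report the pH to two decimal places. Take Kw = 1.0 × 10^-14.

pH = 5.51

(CH3)3NH+ is the conjugate acid of the weak base (CH3)3N.
Ka = Kw/Kb = 1.0×10^-14 / 6.6 × 10^-5 = 1.52 × 10^-10
From the ICE table, Ka = [H+]²/(0.062 − [H+]) = 1.52 × 10^-10.
Neglecting [H+] in the denominator: [H+] = √(1.52 × 10^-10 × 0.062) = 3.07 × 10^-6 M
([H+]/C₀ = 0.005% < 5%, so the approximation holds.)
pH = −log(3.07 × 10^-6) = 5.51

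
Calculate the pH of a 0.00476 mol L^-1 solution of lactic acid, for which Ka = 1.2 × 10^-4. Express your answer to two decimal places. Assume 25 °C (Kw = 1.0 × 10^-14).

pH = 3.16

CH3CH(OH)COOH ⇌ CH3CH(OH)COO- + H+
From the ICE table, Ka = [H+]²/(0.00476 − [H+]) = 1.2 × 10^-4.
Here C₀/Ka ≈ 39.7, so the small-[H+] approximation fails. Use the quadratic:
[H+] = [−0.00012 + √(0.00012² + 2.28e-06)]/2 = 6.98 × 10^-4 M
pH = −log(6.98 × 10^-4) = 3.16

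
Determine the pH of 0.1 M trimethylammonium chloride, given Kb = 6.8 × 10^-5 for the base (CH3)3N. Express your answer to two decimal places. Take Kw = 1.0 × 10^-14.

pH = 5.42

(CH3)3NH+ is the conjugate acid of the weak base (CH3)3N.
Ka = Kw/Kb = 1.0×10^-14 / 6.8 × 10^-5 = 1.47 × 10^-10
Ka = [H+]²/(0.1 − [H+]) = 1.47 × 10^-10
Assume [H+] ≪ 0.1: [H+] ≈ √(1.47 × 10^-10 × 0.1) = 3.83 × 10^-6 M
Check: 0.0038% ionized — well under 5%, approximation valid.
pH = −log[H+] = −log(3.83 × 10^-6) = 5.42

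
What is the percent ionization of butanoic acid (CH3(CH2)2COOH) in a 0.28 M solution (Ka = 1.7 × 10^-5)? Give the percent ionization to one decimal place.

CH3(CH2)2COOH ⇌ CH3(CH2)2COO- + H+; let x = [H+] at equilibrium.
x ≈ √(Ka·C₀) = √(1.7 × 10^-5 × 0.28) = 2.18 × 10^-3 M
% ionization = x/C₀ × 100% = 2.18 × 10^-3/0.28 × 100% = 0.8%

0.8%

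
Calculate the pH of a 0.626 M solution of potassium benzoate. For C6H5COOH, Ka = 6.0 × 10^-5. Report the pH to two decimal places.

pH = 9.01

C6H5COO- is the conjugate base of the weak acid C6H5COOH.
Kb = Kw/Ka = 1.0×10^-14 / 6.0 × 10^-5 = 1.67 × 10^-10
Kb = x²/(0.626 − x) = 1.67 × 10^-10
Assume x ≪ 0.626: x ≈ √(1.67 × 10^-10 × 0.626) = 1.02 × 10^-5 M
pOH = 4.99, so pH = 14.00 − pOH = 9.01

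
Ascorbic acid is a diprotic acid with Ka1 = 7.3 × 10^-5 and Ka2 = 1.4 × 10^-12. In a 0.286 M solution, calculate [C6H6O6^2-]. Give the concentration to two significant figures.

First ionization gives [H+] ≈ [HC6H6O6-] = 4.57 × 10^-3 M.
Second step: Ka2 = [H+][C6H6O6^2-]/[HC6H6O6-] ≈ [C6H6O6^2-] (since [H+] ≈ [HC6H6O6-]).
So [C6H6O6^2-] ≈ Ka2.

1.4 × 10^-12 M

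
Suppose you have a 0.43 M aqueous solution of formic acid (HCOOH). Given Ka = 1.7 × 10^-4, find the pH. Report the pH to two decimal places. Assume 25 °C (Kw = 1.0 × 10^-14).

pH = 2.07

HCOOH ⇌ HCOO- + H+
Ka = x²/(0.43 − x) = 1.7 × 10^-4
Assume x ≪ 0.43: x ≈ √(1.7 × 10^-4 × 0.43) = 8.55 × 10^-3 M
Check: 2% ionized — well under 5%, approximation valid.
pH = −log[H+] = −log(8.55 × 10^-3) = 2.07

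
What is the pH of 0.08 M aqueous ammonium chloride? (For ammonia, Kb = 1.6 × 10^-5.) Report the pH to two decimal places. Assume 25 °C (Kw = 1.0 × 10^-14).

NH4+ is the conjugate acid of the weak base NH3.
Ka = Kw/Kb = 1.0×10^-14 / 1.6 × 10^-5 = 6.25 × 10^-10
From the ICE table, Ka = [H+]²/(0.08 − [H+]) = 6.25 × 10^-10.
Since Ka ≪ C₀, [H+] ≈ √(Ka·C₀) = 7.07 × 10^-6 M.
pH = −log(7.07 × 10^-6) = 5.15

pH = 5.15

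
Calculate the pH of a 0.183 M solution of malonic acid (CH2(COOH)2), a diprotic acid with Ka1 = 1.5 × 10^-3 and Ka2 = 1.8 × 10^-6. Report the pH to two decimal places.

pH = 1.80

Since Ka1 ≫ Ka2, the first ionization dominates [H+].
Ka1 = x²/(0.183 − x) = 1.5 × 10^-3
Solving the quadratic: x = (−Ka1 + √(Ka1² + 4·Ka1·C₀))/2 = 1.58 × 10^-2 M
pH = −log(1.58 × 10^-2) = 1.80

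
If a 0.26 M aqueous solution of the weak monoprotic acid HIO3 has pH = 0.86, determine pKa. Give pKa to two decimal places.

[H+] = 10^(-0.86) = 1.38 × 10^-1 M
At equilibrium [HA] = 0.26 − 1.38 × 10^-1 = 1.22 × 10^-1 M
Ka = [H+][A-]/[HA] = (1.38 × 10^-1)² / 1.22 × 10^-1 = 1.56 × 10^-1
pKa = -log(1.56 × 10^-1) = 0.81

pKa = 0.81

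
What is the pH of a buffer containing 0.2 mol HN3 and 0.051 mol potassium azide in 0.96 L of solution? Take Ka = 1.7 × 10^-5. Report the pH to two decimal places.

pKa = −log(1.7 × 10^-5) = 4.770
Henderson–Hasselbalch: pH = pKa + log([N3-]/[HN3]) = 4.770 + log(0.051/0.2)
pH = 4.770 + (-0.593) = 4.18

pH = 4.18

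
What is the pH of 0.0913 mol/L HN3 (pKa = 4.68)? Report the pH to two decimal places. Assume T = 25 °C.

HN3 ⇌ N3- + H+
Ka = 10^(−4.68) = 2.09 × 10^-5
Let x = [H+] at equilibrium. Ka = x²/(0.0913 − x).
Assume x ≪ 0.0913: x ≈ √(2.09 × 10^-5 × 0.0913) = 1.38 × 10^-3 M
Check: 1.5% ionized — well under 5%, approximation valid.
pH = −log(1.38 × 10^-3) = 2.86

pH = 2.86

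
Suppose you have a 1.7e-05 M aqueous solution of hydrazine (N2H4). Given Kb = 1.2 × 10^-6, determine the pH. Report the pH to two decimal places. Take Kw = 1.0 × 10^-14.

pH = 8.60

N2H4 + H2O ⇌ N2H5+ + OH-
Let x = [OH-] at equilibrium. Kb = x²/(1.7e-05 − x).
Here C₀/Kb ≈ 14.2, so the small-x approximation fails. Use the quadratic:
x = [−1.2e-06 + √(1.2e-06² + 8.16e-11)]/2 = 3.96 × 10^-6 M
pOH = 5.40, so pH = 14.00 − pOH = 8.60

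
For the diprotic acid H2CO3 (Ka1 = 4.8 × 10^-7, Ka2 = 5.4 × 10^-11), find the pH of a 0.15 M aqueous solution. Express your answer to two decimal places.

Since Ka1 ≫ Ka2, the first ionization dominates [H+].
Ka1 = x²/(0.15 − x) = 4.8 × 10^-7
x ≈ √(4.8 × 10^-7 × 0.15) = 2.68 × 10^-4 M
pH = −log(2.68 × 10^-4) = 3.57

pH = 3.57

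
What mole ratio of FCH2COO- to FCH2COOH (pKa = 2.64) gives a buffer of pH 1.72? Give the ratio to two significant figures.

pH = pKa + log(r) ⇒ log(r) = 1.72 − 2.64 = -0.92
r = [FCH2COO-]/[FCH2COOH] = 10^(-0.92) = 0.12

ratio = 0.12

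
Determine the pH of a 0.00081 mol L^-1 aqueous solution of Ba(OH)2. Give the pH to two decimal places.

Ba(OH)2 is a strong base (each formula unit releases 2 OH-); [OH-] = 0.00162 M.
pOH = -log(0.00162) = 2.79
pH = 14.00 - 2.79 = 11.21

pH = 11.21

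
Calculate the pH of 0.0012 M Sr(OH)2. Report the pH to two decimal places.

Sr(OH)2 is a strong base (each formula unit releases 2 OH-); [OH-] = 0.0024 M.
pOH = -log(0.0024) = 2.62
pH = 14.00 - 2.62 = 11.38

pH = 11.38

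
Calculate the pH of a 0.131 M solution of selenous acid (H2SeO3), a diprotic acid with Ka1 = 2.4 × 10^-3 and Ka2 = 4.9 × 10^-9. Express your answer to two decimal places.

pH = 1.78

Since Ka1 ≫ Ka2, the first ionization dominates [H+].
Ka1 = x²/(0.131 − x) = 2.4 × 10^-3
Solving the quadratic: x = (−Ka1 + √(Ka1² + 4·Ka1·C₀))/2 = 1.66 × 10^-2 M
pH = −log(1.66 × 10^-2) = 1.78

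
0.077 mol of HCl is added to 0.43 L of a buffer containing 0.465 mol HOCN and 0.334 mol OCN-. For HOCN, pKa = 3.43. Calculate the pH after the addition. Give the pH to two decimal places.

After neutralization: n(HOCN) = 0.542 mol, n(OCN-) = 0.257 mol.
Henderson–Hasselbalch with mole ratio 0.257/0.542: pH = 3.43 + (-0.324)

pH = 3.11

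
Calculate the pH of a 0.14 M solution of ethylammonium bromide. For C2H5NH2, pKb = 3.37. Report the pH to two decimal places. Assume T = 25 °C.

C2H5NH3+ is the conjugate acid of the weak base C2H5NH2.
Kb = 10^(−3.37) = 4.27 × 10^-4
Ka = Kw/Kb = 1.0×10^-14 / 4.27 × 10^-4 = 2.34 × 10^-11
Ka = [H+]²/(0.14 − [H+]) = 2.34 × 10^-11
Neglecting [H+] in the denominator: [H+] = √(2.34 × 10^-11 × 0.14) = 1.81 × 10^-6 M
pH = −log(1.81 × 10^-6) = 5.74

pH = 5.74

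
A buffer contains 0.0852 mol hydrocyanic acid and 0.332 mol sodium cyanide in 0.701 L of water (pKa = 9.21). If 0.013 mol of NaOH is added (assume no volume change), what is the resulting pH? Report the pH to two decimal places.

OH- converts HCN to CN-: HCN → 0.0722 mol, CN- → 0.345 mol.
Henderson–Hasselbalch with mole ratio 0.345/0.0722: pH = 9.21 + (+0.679)

pH = 9.89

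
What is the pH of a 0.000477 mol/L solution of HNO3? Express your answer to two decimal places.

HNO3 is a strong acid and dissociates completely, so [H+] = 0.000477 M.
pH = -log(0.000477) = 3.32

pH = 3.32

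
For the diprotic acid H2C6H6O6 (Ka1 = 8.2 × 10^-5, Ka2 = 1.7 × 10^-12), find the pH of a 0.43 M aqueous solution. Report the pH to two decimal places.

Since Ka1 ≫ Ka2, the first ionization dominates [H+].
Ka1 = x²/(0.43 − x) = 8.2 × 10^-5
x ≈ √(8.2 × 10^-5 × 0.43) = 5.94 × 10^-3 M
pH = −log(5.94 × 10^-3) = 2.23

pH = 2.23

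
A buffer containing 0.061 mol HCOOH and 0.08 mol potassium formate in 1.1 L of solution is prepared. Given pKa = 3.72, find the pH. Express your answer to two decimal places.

pH = 3.84

Using pH = pKa + log([base]/[acid]) with [base]/[acid] = 0.08/0.061:
pH = 3.72 + (+0.118) = 3.84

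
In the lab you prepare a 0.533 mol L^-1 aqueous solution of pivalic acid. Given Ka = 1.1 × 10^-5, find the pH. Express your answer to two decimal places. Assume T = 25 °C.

(CH3)3CCOOH ⇌ (CH3)3CCOO- + H+
Ka = [H+]²/(0.533 − [H+]) = 1.1 × 10^-5
Neglecting [H+] in the denominator: [H+] = √(1.1 × 10^-5 × 0.533) = 2.42 × 10^-3 M
pH = −log[H+] = −log(2.42 × 10^-3) = 2.62

pH = 2.62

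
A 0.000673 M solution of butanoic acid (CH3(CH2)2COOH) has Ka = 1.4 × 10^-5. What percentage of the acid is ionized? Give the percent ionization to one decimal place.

CH3(CH2)2COOH ⇌ CH3(CH2)2COO- + H+; let x = [H+] at equilibrium.
Solve x² + 1.4e-05x − 9.42e-09 = 0 → x = 9.03 × 10^-5 M
% ionization = x/C₀ × 100% = 9.03 × 10^-5/0.000673 × 100% = 13.4%

13.4%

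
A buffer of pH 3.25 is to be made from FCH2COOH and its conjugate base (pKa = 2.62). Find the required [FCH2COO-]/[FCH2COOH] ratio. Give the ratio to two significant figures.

pH = pKa + log(r) ⇒ log(r) = 3.25 − 2.62 = +0.63
r = [FCH2COO-]/[FCH2COOH] = 10^(+0.63) = 4.27

ratio = 4.3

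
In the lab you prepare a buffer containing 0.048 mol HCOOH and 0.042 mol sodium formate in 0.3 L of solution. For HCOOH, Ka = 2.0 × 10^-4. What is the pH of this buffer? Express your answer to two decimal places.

pKa = −log(2.0 × 10^-4) = 3.699
Henderson–Hasselbalch: pH = pKa + log([HCOO-]/[HCOOH]) = 3.699 + log(0.042/0.048)
pH = 3.699 + (-0.058) = 3.64

pH = 3.64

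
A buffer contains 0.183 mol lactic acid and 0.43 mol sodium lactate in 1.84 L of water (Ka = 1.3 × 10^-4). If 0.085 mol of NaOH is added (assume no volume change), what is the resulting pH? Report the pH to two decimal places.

OH- converts CH3CH(OH)COOH to CH3CH(OH)COO-: CH3CH(OH)COOH → 0.098 mol, CH3CH(OH)COO- → 0.515 mol.
pKa = −log(1.3 × 10^-4) = 3.886
pH = pKa + log(n_CH3CH(OH)COO-/n_CH3CH(OH)COOH) = 3.886 + log(0.515/0.098) = 3.886 + (+0.721)

pH = 4.61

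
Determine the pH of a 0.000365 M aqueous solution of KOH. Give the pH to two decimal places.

KOH is a strong base; [OH-] = 0.000365 M.
pOH = -log(0.000365) = 3.44
pH = 14.00 - 3.44 = 10.56

pH = 10.56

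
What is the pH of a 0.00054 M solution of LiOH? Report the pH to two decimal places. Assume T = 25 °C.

pH = 10.73

LiOH is a strong base; [OH-] = 0.00054 M.
pOH = -log(0.00054) = 3.27
pH = 14.00 - 3.27 = 10.73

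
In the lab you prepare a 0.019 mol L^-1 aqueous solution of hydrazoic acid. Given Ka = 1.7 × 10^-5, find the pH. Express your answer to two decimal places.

HN3 ⇌ N3- + H+
From the ICE table, Ka = [H+]²/(0.019 − [H+]) = 1.7 × 10^-5.
Assume [H+] ≪ 0.019: [H+] ≈ √(1.7 × 10^-5 × 0.019) = 5.68 × 10^-4 M
pH = −log[H+] = −log(5.68 × 10^-4) = 3.25

pH = 3.25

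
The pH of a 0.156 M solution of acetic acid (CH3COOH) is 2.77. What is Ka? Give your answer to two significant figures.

Ka = 1.9 × 10^-5

[H+] = 10^(-2.77) = 1.70 × 10^-3 M
At equilibrium [HA] = 0.156 − 1.70 × 10^-3 = 1.54 × 10^-1 M
Ka = [H+][A-]/[HA] = (1.70 × 10^-3)² / 1.54 × 10^-1 = 1.9 × 10^-5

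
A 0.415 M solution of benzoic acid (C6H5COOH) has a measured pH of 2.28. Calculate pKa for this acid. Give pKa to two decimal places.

pKa = 4.17

[H+] = 10^(-2.28) = 5.25 × 10^-3 M
At equilibrium [HA] = 0.415 − 5.25 × 10^-3 = 4.10 × 10^-1 M
Ka = [H+][A-]/[HA] = (5.25 × 10^-3)² / 4.10 × 10^-1 = 6.72 × 10^-5
pKa = -log(6.72 × 10^-5) = 4.17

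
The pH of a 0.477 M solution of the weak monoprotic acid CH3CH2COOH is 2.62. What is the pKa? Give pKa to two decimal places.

pKa = 4.92

[H+] = 10^(-2.62) = 2.40 × 10^-3 M
At equilibrium [HA] = 0.477 − 2.40 × 10^-3 = 4.75 × 10^-1 M
Ka = [H+][A-]/[HA] = (2.40 × 10^-3)² / 4.75 × 10^-1 = 1.21 × 10^-5
pKa = -log(1.21 × 10^-5) = 4.92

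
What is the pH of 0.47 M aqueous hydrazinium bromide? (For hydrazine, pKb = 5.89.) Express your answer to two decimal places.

pH = 4.22

N2H5+ is the conjugate acid of the weak base N2H4.
Kb = 10^(−5.89) = 1.29 × 10^-6
Ka = Kw/Kb = 1.0×10^-14 / 1.29 × 10^-6 = 7.75 × 10^-9
From the ICE table, Ka = [H+]²/(0.47 − [H+]) = 7.75 × 10^-9.
Neglecting [H+] in the denominator: [H+] = √(7.75 × 10^-9 × 0.47) = 6.04 × 10^-5 M
Check: 0.013% ionized — well under 5%, approximation valid.
pH = −log[H+] = −log(6.04 × 10^-5) = 4.22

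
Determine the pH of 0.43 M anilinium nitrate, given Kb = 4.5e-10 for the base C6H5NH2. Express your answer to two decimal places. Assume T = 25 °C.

pH = 2.51

C6H5NH3+ is the conjugate acid of the weak base C6H5NH2.
Ka = Kw/Kb = 1.0×10^-14 / 4.5 × 10^-10 = 2.22 × 10^-5
Let x = [H+] at equilibrium. Ka = x²/(0.43 − x).
Assume x ≪ 0.43: x ≈ √(2.22 × 10^-5 × 0.43) = 3.09 × 10^-3 M
(x/C₀ = 0.72% < 5%, so the approximation holds.)
pH = −log[H+] = −log(3.09 × 10^-3) = 2.51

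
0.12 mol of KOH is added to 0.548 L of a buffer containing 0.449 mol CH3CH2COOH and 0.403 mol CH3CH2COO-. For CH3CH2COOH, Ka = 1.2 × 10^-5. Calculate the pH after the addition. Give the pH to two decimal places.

pH = 5.12

After neutralization: n(CH3CH2COOH) = 0.329 mol, n(CH3CH2COO-) = 0.523 mol.
pKa = −log(1.2 × 10^-5) = 4.921
Henderson–Hasselbalch with mole ratio 0.523/0.329: pH = 4.921 + (+0.201)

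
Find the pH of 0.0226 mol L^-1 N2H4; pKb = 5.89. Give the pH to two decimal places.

pH = 10.23

N2H4 + H2O ⇌ N2H5+ + OH-
Kb = 10^(−5.89) = 1.29 × 10^-6
Kb = [OH-]²/(0.0226 − [OH-]) = 1.29 × 10^-6
Assume [OH-] ≪ 0.0226: [OH-] ≈ √(1.29 × 10^-6 × 0.0226) = 1.71 × 10^-4 M
([OH-]/C₀ = 0.76% < 5%, so the approximation holds.)
pOH = 3.77, so pH = 14.00 − pOH = 10.23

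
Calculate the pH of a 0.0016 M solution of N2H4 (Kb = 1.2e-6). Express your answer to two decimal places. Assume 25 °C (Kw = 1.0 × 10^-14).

N2H4 + H2O ⇌ N2H5+ + OH-
From the ICE table, Kb = [OH-]²/(0.0016 − [OH-]) = 1.2 × 10^-6.
Since Kb ≪ C₀, [OH-] ≈ √(Kb·C₀) = 4.38 × 10^-5 M.
pOH = 4.36, so pH = 14.00 − pOH = 9.64

pH = 9.64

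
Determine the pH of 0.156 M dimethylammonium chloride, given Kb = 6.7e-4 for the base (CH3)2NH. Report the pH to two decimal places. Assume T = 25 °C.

pH = 5.82

(CH3)2NH2+ is the conjugate acid of the weak base (CH3)2NH.
Ka = Kw/Kb = 1.0×10^-14 / 6.7 × 10^-4 = 1.49 × 10^-11
From the ICE table, Ka = [H+]²/(0.156 − [H+]) = 1.49 × 10^-11.
Neglecting [H+] in the denominator: [H+] = √(1.49 × 10^-11 × 0.156) = 1.52 × 10^-6 M
Check: 0.00098% ionized — well under 5%, approximation valid.
pH = −log(1.52 × 10^-6) = 5.82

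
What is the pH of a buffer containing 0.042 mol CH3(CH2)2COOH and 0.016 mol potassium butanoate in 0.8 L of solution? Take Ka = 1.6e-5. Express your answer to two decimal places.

pH = 4.38

pKa = −log(1.6 × 10^-5) = 4.796
Henderson–Hasselbalch: pH = pKa + log([CH3(CH2)2COO-]/[CH3(CH2)2COOH]) = 4.796 + log(0.016/0.042)
pH = 4.796 + (-0.419) = 4.38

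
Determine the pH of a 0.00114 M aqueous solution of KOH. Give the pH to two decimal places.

pH = 11.06

KOH is a strong base; [OH-] = 0.00114 M.
pOH = -log(0.00114) = 2.94
pH = 14.00 - 2.94 = 11.06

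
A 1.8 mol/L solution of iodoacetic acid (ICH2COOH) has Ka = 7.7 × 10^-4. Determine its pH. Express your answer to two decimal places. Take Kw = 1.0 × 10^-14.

ICH2COOH ⇌ ICH2COO- + H+
From the ICE table, Ka = [H+]²/(1.8 − [H+]) = 7.7 × 10^-4.
Neglecting [H+] in the denominator: [H+] = √(7.7 × 10^-4 × 1.8) = 3.72 × 10^-2 M
pH = −log[H+] = −log(3.72 × 10^-2) = 1.43

pH = 1.43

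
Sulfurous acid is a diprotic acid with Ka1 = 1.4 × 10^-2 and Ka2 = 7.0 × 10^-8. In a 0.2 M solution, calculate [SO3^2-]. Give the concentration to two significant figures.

First ionization gives [H+] ≈ [HSO3-] = 4.64 × 10^-2 M.
Second step: Ka2 = [H+][SO3^2-]/[HSO3-] ≈ [SO3^2-] (since [H+] ≈ [HSO3-]).
So [SO3^2-] ≈ Ka2.

7.0 × 10^-8 M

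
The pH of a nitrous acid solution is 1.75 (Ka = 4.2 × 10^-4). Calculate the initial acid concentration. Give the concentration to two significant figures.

[H+] = 10^(-1.75) = 1.78 × 10^-2 M = x
Ka = x²/(C₀ − x) ⇒ C₀ = x + x²/Ka
C₀ = 1.78 × 10^-2 + (1.78 × 10^-2)²/(4.2 × 10^-4) = 7.72 × 10^-1 M

C₀ = 7.7 × 10^-1 M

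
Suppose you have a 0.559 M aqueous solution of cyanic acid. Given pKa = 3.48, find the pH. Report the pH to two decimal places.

HOCN ⇌ OCN- + H+
Ka = 10^(−3.48) = 3.31 × 10^-4
From the ICE table, Ka = [H+]²/(0.559 − [H+]) = 3.31 × 10^-4.
Since Ka ≪ C₀, [H+] ≈ √(Ka·C₀) = 1.36 × 10^-2 M.
([H+]/C₀ = 2.4% < 5%, so the approximation holds.)
pH = −log(1.36 × 10^-2) = 1.87

pH = 1.87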